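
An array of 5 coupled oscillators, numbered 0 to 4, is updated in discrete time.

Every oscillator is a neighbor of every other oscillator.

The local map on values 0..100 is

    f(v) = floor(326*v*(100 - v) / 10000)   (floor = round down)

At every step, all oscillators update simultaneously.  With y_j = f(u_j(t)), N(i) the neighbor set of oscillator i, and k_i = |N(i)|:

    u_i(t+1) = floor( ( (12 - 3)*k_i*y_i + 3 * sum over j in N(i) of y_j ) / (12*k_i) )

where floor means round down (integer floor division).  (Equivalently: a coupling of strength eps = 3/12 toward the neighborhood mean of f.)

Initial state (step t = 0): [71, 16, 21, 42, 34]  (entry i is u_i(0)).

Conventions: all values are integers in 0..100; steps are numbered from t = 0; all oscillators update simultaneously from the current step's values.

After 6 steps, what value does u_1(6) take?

Simulating step by step:
t=0: [71, 16, 21, 42, 34]
t=1: [65, 49, 56, 74, 69]
t=2: [73, 78, 77, 65, 70]
t=3: [63, 57, 59, 70, 66]
t=4: [74, 77, 76, 70, 73]
t=5: [62, 58, 59, 66, 63]
t=6: [76, 78, 77, 74, 75]

Answer: u_1(6) = 78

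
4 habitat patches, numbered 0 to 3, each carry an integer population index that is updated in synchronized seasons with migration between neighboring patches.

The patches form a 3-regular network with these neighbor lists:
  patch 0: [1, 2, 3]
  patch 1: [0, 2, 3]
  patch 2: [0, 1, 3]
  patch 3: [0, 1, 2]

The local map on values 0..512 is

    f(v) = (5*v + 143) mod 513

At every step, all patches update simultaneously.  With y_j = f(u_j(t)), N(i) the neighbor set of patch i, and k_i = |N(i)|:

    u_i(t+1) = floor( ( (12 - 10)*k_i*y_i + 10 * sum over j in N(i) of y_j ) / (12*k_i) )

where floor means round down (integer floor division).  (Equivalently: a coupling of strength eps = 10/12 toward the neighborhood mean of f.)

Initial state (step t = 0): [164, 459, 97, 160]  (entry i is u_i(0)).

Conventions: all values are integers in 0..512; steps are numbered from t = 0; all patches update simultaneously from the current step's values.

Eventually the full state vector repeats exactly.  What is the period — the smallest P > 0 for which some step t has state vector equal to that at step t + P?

Answer: 18
Key observation: The state at step 7, [416, 417, 417, 417], reappears at step 25 — and no state repeats earlier — so the cycle the system enters has period 18.

Derivation:
t=0: [164, 459, 97, 160]
t=1: [333, 340, 370, 335]
t=2: [332, 329, 312, 331]
t=3: [230, 232, 241, 231]
t=4: [286, 285, 280, 285]
t=5: [22, 23, 26, 23]
t=6: [261, 260, 259, 260]
t=7: [416, 417, 417, 417]
t=8: [175, 174, 174, 174]
t=9: [500, 501, 501, 501]
t=10: [82, 81, 81, 81]
t=11: [35, 36, 36, 36]
t=12: [322, 321, 321, 321]
t=13: [209, 210, 210, 210]
t=14: [166, 165, 165, 165]
t=15: [455, 456, 456, 456]
t=16: [370, 369, 369, 369]
t=17: [449, 450, 450, 450]
t=18: [340, 339, 339, 339]
t=19: [299, 300, 300, 300]
t=20: [103, 102, 102, 102]
t=21: [140, 141, 141, 141]
t=22: [334, 333, 333, 333]
t=23: [269, 270, 270, 270]
t=24: [466, 465, 465, 465]
t=25: [416, 417, 417, 417]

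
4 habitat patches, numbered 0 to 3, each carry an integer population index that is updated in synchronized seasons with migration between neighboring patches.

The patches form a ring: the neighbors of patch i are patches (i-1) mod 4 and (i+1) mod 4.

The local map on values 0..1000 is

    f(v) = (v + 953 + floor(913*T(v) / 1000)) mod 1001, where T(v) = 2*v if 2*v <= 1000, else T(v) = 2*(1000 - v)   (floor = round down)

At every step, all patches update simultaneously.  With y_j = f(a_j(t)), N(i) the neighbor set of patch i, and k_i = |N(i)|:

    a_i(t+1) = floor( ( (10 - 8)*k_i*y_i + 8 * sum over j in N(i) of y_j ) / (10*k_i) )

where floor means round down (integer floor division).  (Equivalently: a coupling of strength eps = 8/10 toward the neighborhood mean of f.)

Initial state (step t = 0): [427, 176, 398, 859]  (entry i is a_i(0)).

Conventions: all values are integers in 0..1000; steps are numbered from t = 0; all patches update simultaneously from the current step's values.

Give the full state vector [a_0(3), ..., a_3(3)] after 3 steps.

Simulating step by step:
t=0: [427, 176, 398, 859]
t=1: [237, 182, 221, 106]
t=2: [411, 572, 402, 529]
t=3: [280, 140, 275, 147]

Answer: [280, 140, 275, 147]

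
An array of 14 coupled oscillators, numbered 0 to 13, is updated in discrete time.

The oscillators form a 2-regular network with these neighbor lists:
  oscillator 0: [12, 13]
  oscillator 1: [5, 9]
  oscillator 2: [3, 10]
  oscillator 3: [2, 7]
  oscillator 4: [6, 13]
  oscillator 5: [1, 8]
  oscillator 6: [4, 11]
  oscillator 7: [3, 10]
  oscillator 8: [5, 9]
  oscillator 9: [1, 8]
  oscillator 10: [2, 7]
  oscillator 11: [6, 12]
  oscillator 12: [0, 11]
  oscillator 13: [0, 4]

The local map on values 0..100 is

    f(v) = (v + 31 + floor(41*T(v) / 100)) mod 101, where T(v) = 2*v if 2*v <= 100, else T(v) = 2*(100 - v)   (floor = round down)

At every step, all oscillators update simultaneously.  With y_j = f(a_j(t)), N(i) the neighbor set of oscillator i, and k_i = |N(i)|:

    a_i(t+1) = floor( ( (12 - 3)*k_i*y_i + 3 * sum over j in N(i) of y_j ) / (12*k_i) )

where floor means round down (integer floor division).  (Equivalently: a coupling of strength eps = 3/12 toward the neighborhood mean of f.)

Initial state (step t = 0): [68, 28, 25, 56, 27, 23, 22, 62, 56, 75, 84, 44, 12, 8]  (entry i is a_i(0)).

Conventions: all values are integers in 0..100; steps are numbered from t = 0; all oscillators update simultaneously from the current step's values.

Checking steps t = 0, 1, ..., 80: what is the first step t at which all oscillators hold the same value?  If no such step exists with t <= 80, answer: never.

Simulating step by step:
t=0: [68, 28, 25, 56, 27, 23, 22, 62, 56, 75, 84, 44, 12, 8]  (not all equal)
t=1: [30, 72, 63, 28, 74, 66, 64, 23, 28, 31, 32, 22, 43, 46]  (not all equal)
t=2: [66, 31, 38, 72, 23, 30, 29, 75, 74, 78, 78, 57, 25, 23]  (not all equal)
t=3: [35, 79, 81, 33, 73, 77, 74, 25, 32, 33, 35, 36, 62, 65]  (not all equal)
t=4: [76, 34, 42, 81, 24, 33, 33, 80, 81, 82, 83, 78, 41, 32]  (not all equal)
t=5: [30, 83, 11, 23, 78, 83, 80, 26, 34, 34, 23, 31, 9, 79]  (not all equal)
t=6: [72, 34, 56, 70, 26, 34, 33, 76, 83, 83, 70, 74, 56, 33]  (not all equal)
t=7: [32, 83, 22, 23, 81, 83, 81, 24, 34, 34, 23, 32, 22, 81]  (not all equal)
t=8: [78, 34, 71, 72, 26, 34, 33, 73, 83, 83, 72, 78, 75, 33]  (not all equal)
t=9: [34, 83, 24, 24, 81, 83, 81, 24, 34, 34, 24, 34, 25, 81]  (not all equal)
t=10: [81, 34, 74, 74, 26, 34, 34, 74, 83, 83, 74, 81, 80, 34]  (not all equal)
t=11: [34, 83, 25, 25, 81, 83, 82, 25, 34, 34, 25, 34, 26, 82]  (not all equal)
t=12: [82, 34, 76, 76, 26, 34, 34, 76, 83, 83, 76, 82, 81, 34]  (not all equal)
t=13: [34, 83, 25, 25, 81, 83, 82, 25, 34, 34, 25, 34, 26, 82]  (not all equal)

Answer: never
Key observation: The state at step 11 reappears at step 13 — the system is in a cycle of period 2 from step 11 on.  No step 0..13 is synchronized, and the cycle repeats forever, so no step up to 80 (or ever) has all oscillators equal.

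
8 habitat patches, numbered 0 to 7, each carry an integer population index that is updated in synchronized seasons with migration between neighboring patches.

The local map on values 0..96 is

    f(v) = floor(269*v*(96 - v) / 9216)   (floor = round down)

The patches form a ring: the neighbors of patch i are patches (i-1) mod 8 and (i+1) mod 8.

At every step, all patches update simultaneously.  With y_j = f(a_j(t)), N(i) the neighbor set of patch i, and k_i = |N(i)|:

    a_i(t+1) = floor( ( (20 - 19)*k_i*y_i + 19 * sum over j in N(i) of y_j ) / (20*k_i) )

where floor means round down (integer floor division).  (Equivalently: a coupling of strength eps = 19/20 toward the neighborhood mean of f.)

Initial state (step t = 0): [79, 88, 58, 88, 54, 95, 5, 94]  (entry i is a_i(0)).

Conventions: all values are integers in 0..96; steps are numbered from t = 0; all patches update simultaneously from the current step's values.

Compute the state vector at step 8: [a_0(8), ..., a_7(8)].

Answer: [62, 62, 62, 62, 62, 62, 62, 62]

Derivation:
t=0: [79, 88, 58, 88, 54, 95, 5, 94]
t=1: [13, 49, 22, 62, 13, 37, 3, 24]
t=2: [57, 40, 63, 40, 60, 21, 54, 21]
t=3: [55, 62, 64, 61, 55, 63, 46, 64]
t=4: [60, 61, 61, 62, 61, 65, 59, 65]
t=5: [60, 62, 61, 61, 59, 62, 58, 62]
t=6: [61, 62, 61, 62, 61, 63, 61, 63]
t=7: [60, 61, 61, 61, 60, 61, 60, 61]
t=8: [62, 62, 62, 62, 62, 62, 62, 62]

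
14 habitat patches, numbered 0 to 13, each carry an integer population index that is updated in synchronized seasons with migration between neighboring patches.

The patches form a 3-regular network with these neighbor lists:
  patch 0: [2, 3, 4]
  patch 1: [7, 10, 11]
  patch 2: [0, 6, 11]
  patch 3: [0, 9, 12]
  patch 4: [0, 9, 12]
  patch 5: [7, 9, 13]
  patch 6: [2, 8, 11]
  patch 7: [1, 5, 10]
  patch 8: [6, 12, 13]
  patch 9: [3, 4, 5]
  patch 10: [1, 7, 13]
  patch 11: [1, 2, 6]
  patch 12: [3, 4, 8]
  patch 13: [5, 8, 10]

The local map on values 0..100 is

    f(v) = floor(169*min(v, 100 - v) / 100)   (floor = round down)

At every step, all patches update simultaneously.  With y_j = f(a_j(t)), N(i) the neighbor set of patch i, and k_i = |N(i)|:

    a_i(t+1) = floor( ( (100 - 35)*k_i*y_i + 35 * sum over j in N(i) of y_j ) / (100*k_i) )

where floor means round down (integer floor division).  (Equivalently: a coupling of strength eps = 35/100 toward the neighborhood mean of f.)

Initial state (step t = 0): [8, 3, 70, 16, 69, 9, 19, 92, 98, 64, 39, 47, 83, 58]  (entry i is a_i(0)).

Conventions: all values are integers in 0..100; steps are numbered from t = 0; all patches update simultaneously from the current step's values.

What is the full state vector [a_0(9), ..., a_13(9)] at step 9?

Answer: [66, 79, 69, 66, 70, 77, 67, 78, 67, 77, 69, 72, 65, 73]

Derivation:
t=0: [8, 3, 70, 16, 69, 9, 19, 92, 98, 64, 39, 47, 83, 58]
t=1: [23, 21, 46, 29, 45, 26, 36, 18, 17, 49, 52, 61, 27, 55]
t=2: [48, 43, 69, 51, 68, 49, 58, 38, 39, 72, 69, 62, 47, 67]
t=3: [74, 67, 58, 77, 59, 72, 66, 65, 66, 55, 56, 64, 74, 58]
t=4: [48, 58, 64, 43, 63, 54, 58, 58, 56, 67, 69, 60, 47, 66]
t=5: [75, 67, 64, 71, 65, 71, 68, 68, 72, 60, 56, 66, 75, 60]
t=6: [46, 57, 56, 49, 55, 53, 54, 55, 49, 61, 68, 56, 45, 63]
t=7: [77, 70, 74, 78, 74, 75, 76, 73, 78, 69, 59, 74, 77, 65]
t=8: [39, 50, 42, 38, 42, 45, 40, 48, 40, 48, 62, 43, 38, 55]
t=9: [66, 79, 69, 66, 70, 77, 67, 78, 67, 77, 69, 72, 65, 73]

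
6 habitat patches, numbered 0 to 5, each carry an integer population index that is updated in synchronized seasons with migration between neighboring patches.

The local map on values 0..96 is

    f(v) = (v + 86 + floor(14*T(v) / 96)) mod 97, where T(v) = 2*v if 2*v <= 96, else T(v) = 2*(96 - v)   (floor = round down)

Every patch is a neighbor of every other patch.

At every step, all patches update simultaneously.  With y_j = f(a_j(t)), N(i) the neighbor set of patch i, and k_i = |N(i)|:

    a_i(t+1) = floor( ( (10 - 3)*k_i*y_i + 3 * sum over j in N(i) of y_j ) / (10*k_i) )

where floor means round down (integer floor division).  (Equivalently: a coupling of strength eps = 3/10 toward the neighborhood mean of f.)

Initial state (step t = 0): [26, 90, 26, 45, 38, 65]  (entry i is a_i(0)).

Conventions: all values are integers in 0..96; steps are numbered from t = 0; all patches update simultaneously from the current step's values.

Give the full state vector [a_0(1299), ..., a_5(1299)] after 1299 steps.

Answer: [55, 55, 55, 55, 55, 55]
Key observation: The state at step 14, [55, 55, 55, 55, 55, 55], reappears at step 15: the system is in a cycle of period 1 from step 14 on.  Therefore the state at step 1299 equals the state at step 14 + ((1299 - 14) mod 1) = 14, which is [55, 55, 55, 55, 55, 55].

Derivation:
t=0: [26, 90, 26, 45, 38, 65]
t=1: [30, 67, 30, 46, 40, 56]
t=2: [33, 56, 33, 46, 41, 51]
t=3: [35, 51, 35, 46, 41, 49]
t=4: [37, 49, 37, 46, 41, 48]
t=5: [38, 48, 38, 46, 42, 48]
t=6: [40, 48, 40, 46, 43, 48]
t=7: [42, 49, 42, 47, 44, 49]
t=8: [44, 49, 44, 48, 45, 49]
t=9: [46, 50, 46, 50, 47, 50]
t=10: [48, 51, 48, 51, 49, 51]
t=11: [51, 52, 51, 52, 51, 52]
t=12: [53, 53, 53, 53, 53, 53]
t=13: [54, 54, 54, 54, 54, 54]
t=14: [55, 55, 55, 55, 55, 55]
t=15: [55, 55, 55, 55, 55, 55]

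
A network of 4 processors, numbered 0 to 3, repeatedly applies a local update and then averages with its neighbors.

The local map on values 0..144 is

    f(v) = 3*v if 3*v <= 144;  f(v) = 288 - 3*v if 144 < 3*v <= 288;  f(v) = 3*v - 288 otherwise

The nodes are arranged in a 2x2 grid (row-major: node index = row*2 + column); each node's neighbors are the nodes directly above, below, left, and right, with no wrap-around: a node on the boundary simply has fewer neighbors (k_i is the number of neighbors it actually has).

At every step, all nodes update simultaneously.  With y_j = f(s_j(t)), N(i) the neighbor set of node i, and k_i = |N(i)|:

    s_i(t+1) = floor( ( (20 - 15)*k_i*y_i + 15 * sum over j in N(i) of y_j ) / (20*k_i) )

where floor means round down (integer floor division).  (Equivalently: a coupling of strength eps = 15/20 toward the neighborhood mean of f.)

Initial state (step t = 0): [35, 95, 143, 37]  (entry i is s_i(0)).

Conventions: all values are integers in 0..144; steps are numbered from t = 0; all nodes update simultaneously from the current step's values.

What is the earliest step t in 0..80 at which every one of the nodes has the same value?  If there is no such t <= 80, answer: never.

Answer: 19
Key observation: Synchronization is absorbing here: once all nodes are equal they stay equal, and step 19 is the first all-equal step.

Derivation:
t=0: [35, 95, 143, 37]  (not all equal)
t=1: [80, 81, 116, 81]  (not all equal)
t=2: [51, 46, 49, 50]  (not all equal)
t=3: [138, 136, 137, 139]  (not all equal)
t=4: [122, 125, 126, 123]  (not all equal)
t=5: [85, 81, 82, 86]  (not all equal)
t=6: [40, 34, 34, 40]  (not all equal)
t=7: [106, 115, 115, 106]  (not all equal)
t=8: [50, 36, 36, 50]  (not all equal)
t=9: [115, 130, 130, 115]  (not all equal)
t=10: [90, 68, 68, 90]  (not all equal)
t=11: [67, 34, 34, 67]  (not all equal)
t=12: [98, 90, 90, 98]  (not all equal)
t=13: [15, 9, 9, 15]  (not all equal)
t=14: [31, 40, 40, 31]  (not all equal)
t=15: [113, 99, 99, 113]  (not all equal)
t=16: [19, 40, 40, 19]  (not all equal)
t=17: [104, 72, 72, 104]  (not all equal)
t=18: [60, 36, 36, 60]  (not all equal)
t=19: [108, 108, 108, 108]  (all equal)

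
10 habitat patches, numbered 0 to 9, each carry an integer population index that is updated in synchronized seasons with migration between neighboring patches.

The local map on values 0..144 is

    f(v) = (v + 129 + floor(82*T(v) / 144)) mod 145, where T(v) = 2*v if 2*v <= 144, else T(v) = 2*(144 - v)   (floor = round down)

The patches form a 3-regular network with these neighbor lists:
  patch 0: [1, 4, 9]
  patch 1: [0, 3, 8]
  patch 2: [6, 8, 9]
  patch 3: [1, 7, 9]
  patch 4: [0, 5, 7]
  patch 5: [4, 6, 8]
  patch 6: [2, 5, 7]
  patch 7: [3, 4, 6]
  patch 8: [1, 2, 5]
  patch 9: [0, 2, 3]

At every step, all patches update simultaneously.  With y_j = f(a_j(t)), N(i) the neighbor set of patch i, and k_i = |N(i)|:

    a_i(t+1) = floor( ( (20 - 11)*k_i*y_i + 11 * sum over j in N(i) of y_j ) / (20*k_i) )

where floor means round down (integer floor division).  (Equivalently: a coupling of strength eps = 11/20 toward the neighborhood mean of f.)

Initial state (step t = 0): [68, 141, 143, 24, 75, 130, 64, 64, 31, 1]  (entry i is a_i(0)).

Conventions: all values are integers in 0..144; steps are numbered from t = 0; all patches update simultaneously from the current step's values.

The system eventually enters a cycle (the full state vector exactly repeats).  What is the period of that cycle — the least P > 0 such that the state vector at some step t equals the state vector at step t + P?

Simulating step by step:
t=0: [68, 141, 143, 24, 75, 130, 64, 64, 31, 1]
t=1: [130, 96, 112, 85, 130, 114, 123, 107, 93, 112]
t=2: [130, 133, 132, 134, 130, 131, 131, 132, 133, 132]
t=3: [129, 129, 129, 129, 129, 129, 129, 129, 129, 129]
t=4: [130, 130, 130, 130, 130, 130, 130, 130, 130, 130]
t=5: [129, 129, 129, 129, 129, 129, 129, 129, 129, 129]

Answer: 2
Key observation: The state at step 3, [129, 129, 129, 129, 129, 129, 129, 129, 129, 129], reappears at step 5 — and no state repeats earlier — so the cycle the system enters has period 2.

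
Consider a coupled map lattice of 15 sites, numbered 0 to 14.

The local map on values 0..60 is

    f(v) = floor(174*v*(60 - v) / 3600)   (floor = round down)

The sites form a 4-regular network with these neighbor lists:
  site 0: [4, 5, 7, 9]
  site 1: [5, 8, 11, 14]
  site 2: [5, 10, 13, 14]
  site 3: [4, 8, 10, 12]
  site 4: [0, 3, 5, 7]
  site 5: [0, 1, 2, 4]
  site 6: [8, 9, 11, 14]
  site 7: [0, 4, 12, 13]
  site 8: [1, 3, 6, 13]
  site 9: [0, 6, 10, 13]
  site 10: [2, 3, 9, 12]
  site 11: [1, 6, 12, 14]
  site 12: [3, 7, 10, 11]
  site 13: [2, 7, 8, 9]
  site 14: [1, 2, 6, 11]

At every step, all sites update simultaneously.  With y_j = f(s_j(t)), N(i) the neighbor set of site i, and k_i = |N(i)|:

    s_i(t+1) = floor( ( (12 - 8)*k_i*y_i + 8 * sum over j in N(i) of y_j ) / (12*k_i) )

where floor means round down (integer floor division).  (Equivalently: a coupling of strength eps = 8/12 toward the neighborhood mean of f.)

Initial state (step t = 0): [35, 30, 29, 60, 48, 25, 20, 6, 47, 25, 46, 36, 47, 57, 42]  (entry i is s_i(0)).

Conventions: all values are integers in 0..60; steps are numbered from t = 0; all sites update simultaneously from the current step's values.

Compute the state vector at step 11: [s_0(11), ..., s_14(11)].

Simulating step by step:
t=0: [35, 30, 29, 60, 48, 25, 20, 6, 47, 25, 46, 36, 47, 57, 42]
t=1: [35, 39, 33, 19, 25, 39, 37, 22, 24, 33, 29, 38, 24, 24, 39]
t=2: [41, 39, 41, 40, 40, 40, 40, 41, 40, 42, 41, 40, 40, 41, 40]
t=3: [37, 38, 37, 37, 37, 37, 37, 37, 38, 36, 37, 38, 37, 37, 38]
t=4: [41, 40, 40, 40, 41, 40, 40, 41, 40, 41, 41, 40, 40, 40, 40]
t=5: [37, 38, 37, 37, 37, 37, 37, 37, 38, 37, 37, 38, 37, 37, 38]
t=6: [41, 40, 40, 40, 41, 40, 40, 41, 40, 41, 41, 40, 40, 40, 40]
t=7: [37, 38, 37, 37, 37, 37, 37, 37, 38, 37, 37, 38, 37, 37, 38]
t=8: [41, 40, 40, 40, 41, 40, 40, 41, 40, 41, 41, 40, 40, 40, 40]
t=9: [37, 38, 37, 37, 37, 37, 37, 37, 38, 37, 37, 38, 37, 37, 38]
t=10: [41, 40, 40, 40, 41, 40, 40, 41, 40, 41, 41, 40, 40, 40, 40]
t=11: [37, 38, 37, 37, 37, 37, 37, 37, 38, 37, 37, 38, 37, 37, 38]

Answer: [37, 38, 37, 37, 37, 37, 37, 37, 38, 37, 37, 38, 37, 37, 38]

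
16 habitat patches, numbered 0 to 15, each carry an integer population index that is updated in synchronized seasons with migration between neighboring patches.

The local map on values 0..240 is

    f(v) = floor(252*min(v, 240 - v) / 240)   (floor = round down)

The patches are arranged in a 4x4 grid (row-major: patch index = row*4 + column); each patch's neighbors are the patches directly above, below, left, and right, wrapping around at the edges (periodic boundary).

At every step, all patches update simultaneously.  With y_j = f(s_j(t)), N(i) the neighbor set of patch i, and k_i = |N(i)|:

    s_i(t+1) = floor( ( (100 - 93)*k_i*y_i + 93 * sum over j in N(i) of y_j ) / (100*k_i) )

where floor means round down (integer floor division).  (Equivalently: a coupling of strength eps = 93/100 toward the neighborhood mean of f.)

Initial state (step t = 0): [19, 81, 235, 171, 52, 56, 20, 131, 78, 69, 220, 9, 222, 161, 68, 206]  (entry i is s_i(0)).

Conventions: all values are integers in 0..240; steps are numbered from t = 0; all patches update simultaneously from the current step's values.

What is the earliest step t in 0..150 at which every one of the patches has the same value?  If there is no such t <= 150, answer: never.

Answer: 7
Key observation: Synchronization is absorbing here: once all patches are equal they stay equal, and step 7 is the first all-equal step.

Derivation:
t=0: [19, 81, 235, 171, 52, 56, 20, 131, 78, 69, 220, 9, 222, 161, 68, 206]  (not all equal)
t=1: [54, 44, 58, 45, 67, 58, 47, 44, 41, 61, 41, 58, 51, 62, 38, 41]  (not all equal)
t=2: [54, 59, 46, 50, 52, 57, 52, 55, 60, 53, 52, 44, 51, 51, 51, 49]  (not all equal)
t=3: [55, 54, 54, 52, 58, 56, 54, 51, 52, 57, 52, 55, 55, 55, 51, 51]  (not all equal)
t=4: [56, 56, 54, 54, 55, 57, 55, 56, 57, 55, 56, 53, 55, 56, 54, 55]  (not all equal)
t=5: [57, 57, 56, 57, 58, 57, 57, 56, 56, 58, 56, 57, 57, 57, 57, 56]  (not all equal)
t=6: [59, 58, 58, 58, 58, 59, 58, 59, 59, 58, 59, 58, 58, 59, 58, 58]  (not all equal)
t=7: [60, 60, 60, 60, 60, 60, 60, 60, 60, 60, 60, 60, 60, 60, 60, 60]  (all equal)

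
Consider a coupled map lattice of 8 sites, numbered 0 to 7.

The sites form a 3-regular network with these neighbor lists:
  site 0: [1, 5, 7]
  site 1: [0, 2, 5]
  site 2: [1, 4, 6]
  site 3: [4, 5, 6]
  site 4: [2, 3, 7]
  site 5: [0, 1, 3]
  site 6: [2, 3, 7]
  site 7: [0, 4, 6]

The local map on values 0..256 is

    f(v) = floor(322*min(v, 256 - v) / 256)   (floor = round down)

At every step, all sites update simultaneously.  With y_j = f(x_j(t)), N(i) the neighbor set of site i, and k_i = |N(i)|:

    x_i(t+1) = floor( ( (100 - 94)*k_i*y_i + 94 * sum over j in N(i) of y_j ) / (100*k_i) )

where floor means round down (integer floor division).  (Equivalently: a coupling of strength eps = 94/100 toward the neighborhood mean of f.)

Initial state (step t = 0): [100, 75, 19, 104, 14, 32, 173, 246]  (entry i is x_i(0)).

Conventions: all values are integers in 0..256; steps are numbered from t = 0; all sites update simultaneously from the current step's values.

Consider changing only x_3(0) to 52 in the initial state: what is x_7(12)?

Simulating step by step:
t=0: [100, 75, 19, 52, 14, 32, 173, 246]
t=1: [53, 64, 68, 54, 32, 91, 37, 77]
t=2: [94, 87, 57, 66, 80, 73, 80, 53]
t=3: [90, 94, 101, 96, 74, 102, 74, 103]
t=4: [124, 122, 102, 105, 123, 117, 123, 101]
t=5: [143, 143, 152, 150, 130, 146, 130, 152]
t=6: [136, 136, 151, 150, 132, 138, 132, 151]
t=7: [143, 143, 152, 151, 133, 144, 133, 152]
t=8: [137, 137, 148, 148, 132, 138, 132, 148]
t=9: [144, 144, 151, 151, 136, 144, 136, 151]
t=10: [137, 137, 145, 145, 133, 137, 133, 145]
t=11: [145, 145, 151, 151, 139, 145, 139, 151]
t=12: [136, 136, 143, 143, 132, 136, 132, 143]

Answer: x_7(12) = 143
Key observation: This trace re-runs the system from the modified initial state.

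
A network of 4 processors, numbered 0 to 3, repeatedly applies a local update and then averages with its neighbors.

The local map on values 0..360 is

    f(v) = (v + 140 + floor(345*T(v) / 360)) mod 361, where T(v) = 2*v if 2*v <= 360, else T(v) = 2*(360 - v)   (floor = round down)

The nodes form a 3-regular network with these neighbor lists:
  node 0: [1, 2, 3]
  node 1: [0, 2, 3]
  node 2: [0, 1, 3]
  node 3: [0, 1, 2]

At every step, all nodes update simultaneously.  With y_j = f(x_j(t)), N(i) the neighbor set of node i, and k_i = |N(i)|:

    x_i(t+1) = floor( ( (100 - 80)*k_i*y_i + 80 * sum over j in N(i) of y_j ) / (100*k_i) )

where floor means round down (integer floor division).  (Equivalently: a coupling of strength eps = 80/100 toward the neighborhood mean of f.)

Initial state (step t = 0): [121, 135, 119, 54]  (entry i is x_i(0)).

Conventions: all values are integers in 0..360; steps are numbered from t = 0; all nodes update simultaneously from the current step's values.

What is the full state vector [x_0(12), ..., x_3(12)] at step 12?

Simulating step by step:
t=0: [121, 135, 119, 54]
t=1: [184, 182, 185, 173]
t=2: [295, 295, 295, 296]
t=3: [197, 197, 197, 197]
t=4: [288, 288, 288, 288]
t=5: [205, 205, 205, 205]
t=6: [281, 281, 281, 281]
t=7: [211, 211, 211, 211]
t=8: [275, 275, 275, 275]
t=9: [216, 216, 216, 216]
t=10: [271, 271, 271, 271]
t=11: [220, 220, 220, 220]
t=12: [267, 267, 267, 267]

Answer: [267, 267, 267, 267]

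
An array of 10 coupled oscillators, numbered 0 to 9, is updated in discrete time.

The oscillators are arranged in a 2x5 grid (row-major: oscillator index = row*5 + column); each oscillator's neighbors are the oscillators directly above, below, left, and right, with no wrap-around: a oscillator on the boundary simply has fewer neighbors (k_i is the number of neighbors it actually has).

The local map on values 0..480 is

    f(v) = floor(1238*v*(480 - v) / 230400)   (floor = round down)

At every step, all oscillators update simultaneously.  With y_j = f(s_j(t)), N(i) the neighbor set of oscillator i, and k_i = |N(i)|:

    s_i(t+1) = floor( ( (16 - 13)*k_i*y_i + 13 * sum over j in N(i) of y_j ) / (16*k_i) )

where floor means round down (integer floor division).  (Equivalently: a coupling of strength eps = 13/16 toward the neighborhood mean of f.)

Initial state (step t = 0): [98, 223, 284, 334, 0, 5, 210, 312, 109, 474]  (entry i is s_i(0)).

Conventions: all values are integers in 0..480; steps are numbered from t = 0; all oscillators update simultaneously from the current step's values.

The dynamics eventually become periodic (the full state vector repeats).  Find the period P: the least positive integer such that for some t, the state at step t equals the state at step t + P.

Simulating step by step:
t=0: [98, 223, 284, 334, 0, 5, 210, 312, 109, 474]
t=1: [167, 275, 286, 188, 112, 207, 219, 274, 191, 90]
t=2: [298, 296, 299, 275, 237, 295, 303, 300, 268, 245]
t=3: [292, 290, 293, 301, 306, 290, 290, 293, 301, 307]
t=4: [295, 294, 293, 289, 286, 295, 295, 293, 289, 287]
t=5: [293, 293, 294, 296, 296, 293, 293, 294, 295, 297]
t=6: [294, 293, 293, 292, 292, 294, 293, 293, 292, 292]
t=7: [293, 293, 294, 294, 294, 293, 293, 294, 294, 294]
t=8: [294, 293, 293, 293, 293, 294, 293, 293, 293, 293]
t=9: [293, 293, 294, 294, 294, 293, 293, 294, 294, 294]

Answer: 2
Key observation: The state at step 7, [293, 293, 294, 294, 294, 293, 293, 294, 294, 294], reappears at step 9 — and no state repeats earlier — so the cycle the system enters has period 2.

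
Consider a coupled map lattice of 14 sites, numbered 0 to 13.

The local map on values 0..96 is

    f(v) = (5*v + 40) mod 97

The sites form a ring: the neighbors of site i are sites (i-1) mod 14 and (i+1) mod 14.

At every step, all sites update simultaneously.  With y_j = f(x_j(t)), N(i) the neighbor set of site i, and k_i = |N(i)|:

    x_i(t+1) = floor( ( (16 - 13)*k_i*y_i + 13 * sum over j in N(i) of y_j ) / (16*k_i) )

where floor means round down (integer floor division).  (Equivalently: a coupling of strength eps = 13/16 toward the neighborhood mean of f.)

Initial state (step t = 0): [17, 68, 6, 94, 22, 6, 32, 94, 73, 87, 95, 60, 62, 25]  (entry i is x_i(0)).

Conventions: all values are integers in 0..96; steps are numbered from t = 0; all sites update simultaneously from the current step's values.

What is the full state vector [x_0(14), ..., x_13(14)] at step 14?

Simulating step by step:
t=0: [17, 68, 6, 94, 22, 6, 32, 94, 73, 87, 95, 60, 62, 25]
t=1: [69, 56, 59, 54, 48, 37, 39, 14, 48, 35, 60, 45, 58, 48]
t=2: [64, 61, 27, 56, 36, 57, 25, 54, 29, 58, 46, 49, 71, 70]
t=3: [35, 69, 48, 47, 30, 44, 34, 66, 40, 73, 67, 50, 39, 31]
t=4: [42, 61, 87, 87, 77, 56, 61, 40, 47, 56, 61, 68, 47, 25]
t=5: [60, 68, 73, 66, 54, 42, 40, 63, 45, 60, 58, 71, 78, 68]
t=6: [81, 43, 71, 29, 58, 36, 57, 59, 59, 53, 30, 34, 46, 53]
t=7: [41, 37, 61, 35, 53, 34, 34, 39, 31, 58, 29, 71, 26, 56]
t=8: [33, 48, 31, 31, 17, 15, 26, 14, 32, 43, 35, 66, 28, 55]
t=9: [46, 21, 35, 11, 12, 44, 26, 34, 31, 22, 60, 57, 57, 42]
t=10: [56, 48, 62, 27, 65, 43, 47, 33, 28, 30, 44, 40, 42, 55]
t=11: [50, 51, 77, 68, 70, 74, 44, 68, 57, 77, 68, 58, 38, 39]
t=12: [36, 54, 44, 32, 45, 31, 57, 57, 57, 56, 47, 58, 39, 61]
t=13: [34, 40, 22, 56, 16, 42, 20, 34, 31, 52, 42, 56, 45, 37]
t=14: [34, 36, 40, 36, 38, 37, 37, 20, 10, 24, 25, 57, 37, 41]

Answer: [34, 36, 40, 36, 38, 37, 37, 20, 10, 24, 25, 57, 37, 41]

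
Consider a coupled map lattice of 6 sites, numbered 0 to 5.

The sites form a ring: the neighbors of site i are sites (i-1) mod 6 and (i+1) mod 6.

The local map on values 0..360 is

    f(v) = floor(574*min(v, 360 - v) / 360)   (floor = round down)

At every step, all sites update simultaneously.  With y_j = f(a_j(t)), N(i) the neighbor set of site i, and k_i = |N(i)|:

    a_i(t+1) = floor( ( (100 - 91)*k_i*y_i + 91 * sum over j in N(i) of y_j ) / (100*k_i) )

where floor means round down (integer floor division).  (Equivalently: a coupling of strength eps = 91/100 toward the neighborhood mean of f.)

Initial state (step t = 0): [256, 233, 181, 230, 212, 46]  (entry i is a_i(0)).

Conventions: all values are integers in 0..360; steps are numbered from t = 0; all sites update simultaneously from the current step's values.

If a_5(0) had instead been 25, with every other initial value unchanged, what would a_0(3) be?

Simulating step by step:
t=0: [256, 233, 181, 230, 212, 25]
t=1: [124, 222, 211, 255, 133, 185]
t=2: [244, 217, 197, 219, 222, 211]
t=3: [228, 222, 228, 238, 229, 205]

Answer: a_0(3) = 228
Key observation: This trace re-runs the system from the modified initial state.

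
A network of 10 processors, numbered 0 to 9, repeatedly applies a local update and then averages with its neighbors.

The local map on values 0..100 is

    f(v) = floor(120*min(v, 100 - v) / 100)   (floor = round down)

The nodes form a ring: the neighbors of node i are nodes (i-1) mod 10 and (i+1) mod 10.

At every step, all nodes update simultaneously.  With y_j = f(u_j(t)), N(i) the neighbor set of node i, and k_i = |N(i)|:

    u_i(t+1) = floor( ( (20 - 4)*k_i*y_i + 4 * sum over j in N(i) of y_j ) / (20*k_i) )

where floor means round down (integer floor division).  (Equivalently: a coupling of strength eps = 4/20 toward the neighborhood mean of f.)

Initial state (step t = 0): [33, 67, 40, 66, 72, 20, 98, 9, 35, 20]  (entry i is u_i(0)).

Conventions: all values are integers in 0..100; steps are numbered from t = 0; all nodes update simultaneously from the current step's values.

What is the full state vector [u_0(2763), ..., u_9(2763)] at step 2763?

Simulating step by step:
t=0: [33, 67, 40, 66, 72, 20, 98, 9, 35, 20]
t=1: [37, 39, 46, 40, 32, 22, 5, 12, 37, 27]
t=2: [43, 46, 53, 47, 37, 25, 8, 16, 39, 34]
t=3: [50, 54, 55, 54, 43, 29, 12, 20, 42, 41]
t=4: [58, 55, 54, 54, 49, 33, 17, 25, 47, 50]
t=5: [51, 53, 54, 55, 55, 39, 22, 31, 53, 58]
t=6: [57, 56, 55, 54, 53, 44, 29, 37, 53, 51]
t=7: [51, 52, 53, 55, 55, 50, 36, 44, 55, 57]
t=8: [57, 57, 55, 54, 54, 57, 45, 51, 53, 52]
t=9: [51, 51, 53, 54, 54, 51, 54, 57, 56, 56]
t=10: [57, 57, 56, 55, 55, 57, 54, 51, 51, 52]
t=11: [51, 51, 52, 53, 53, 51, 54, 57, 57, 56]
t=12: [57, 57, 57, 56, 56, 57, 54, 51, 51, 52]
t=13: [51, 51, 51, 51, 51, 51, 54, 57, 57, 56]
t=14: [57, 58, 58, 58, 58, 57, 54, 51, 51, 52]
t=15: [51, 50, 50, 50, 50, 51, 54, 57, 57, 56]
t=16: [57, 59, 60, 60, 59, 57, 54, 51, 51, 52]
t=17: [51, 49, 48, 48, 49, 51, 54, 57, 57, 56]
t=18: [57, 57, 57, 57, 57, 57, 54, 51, 51, 52]
t=19: [51, 51, 51, 51, 51, 51, 54, 57, 57, 56]

Answer: [51, 50, 50, 50, 50, 51, 54, 57, 57, 56]
Key observation: The state at step 13, [51, 51, 51, 51, 51, 51, 54, 57, 57, 56], reappears at step 19: the system is in a cycle of period 6 from step 13 on.  Therefore the state at step 2763 equals the state at step 13 + ((2763 - 13) mod 6) = 15, which is [51, 50, 50, 50, 50, 51, 54, 57, 57, 56].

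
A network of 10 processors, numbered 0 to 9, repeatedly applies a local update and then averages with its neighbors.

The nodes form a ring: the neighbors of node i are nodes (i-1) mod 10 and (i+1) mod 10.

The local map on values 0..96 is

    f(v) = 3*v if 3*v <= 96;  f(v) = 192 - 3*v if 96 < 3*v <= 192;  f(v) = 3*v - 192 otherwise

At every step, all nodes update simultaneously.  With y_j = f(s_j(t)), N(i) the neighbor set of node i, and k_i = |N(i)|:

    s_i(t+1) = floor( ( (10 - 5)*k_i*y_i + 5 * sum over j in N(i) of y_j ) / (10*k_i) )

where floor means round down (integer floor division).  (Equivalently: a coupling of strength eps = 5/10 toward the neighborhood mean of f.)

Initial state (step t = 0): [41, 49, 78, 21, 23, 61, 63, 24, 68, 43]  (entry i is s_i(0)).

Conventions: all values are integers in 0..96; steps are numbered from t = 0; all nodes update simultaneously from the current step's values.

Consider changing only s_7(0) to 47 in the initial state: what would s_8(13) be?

Simulating step by step:
t=0: [41, 49, 78, 21, 23, 61, 63, 47, 68, 43]
t=1: [61, 50, 48, 59, 52, 22, 16, 29, 34, 51]
t=2: [24, 35, 38, 28, 38, 54, 62, 78, 76, 44]
t=3: [72, 81, 81, 81, 67, 36, 21, 31, 43, 57]
t=4: [30, 44, 51, 40, 38, 60, 75, 78, 60, 32]
t=5: [84, 62, 52, 65, 60, 33, 30, 32, 40, 73]
t=6: [38, 27, 20, 13, 30, 72, 92, 88, 66, 46]
t=7: [72, 75, 60, 57, 60, 55, 66, 58, 34, 48]
t=8: [32, 25, 19, 16, 18, 18, 14, 33, 61, 52]
t=9: [75, 75, 59, 51, 52, 51, 57, 59, 36, 44]
t=10: [39, 28, 25, 32, 37, 33, 24, 33, 60, 59]
t=11: [62, 79, 82, 87, 87, 84, 82, 67, 33, 29]
t=12: [36, 37, 55, 65, 66, 60, 44, 41, 70, 68]
t=13: [65, 68, 34, 9, 6, 22, 50, 54, 29, 31]

Answer: s_8(13) = 29
Key observation: This trace re-runs the system from the modified initial state.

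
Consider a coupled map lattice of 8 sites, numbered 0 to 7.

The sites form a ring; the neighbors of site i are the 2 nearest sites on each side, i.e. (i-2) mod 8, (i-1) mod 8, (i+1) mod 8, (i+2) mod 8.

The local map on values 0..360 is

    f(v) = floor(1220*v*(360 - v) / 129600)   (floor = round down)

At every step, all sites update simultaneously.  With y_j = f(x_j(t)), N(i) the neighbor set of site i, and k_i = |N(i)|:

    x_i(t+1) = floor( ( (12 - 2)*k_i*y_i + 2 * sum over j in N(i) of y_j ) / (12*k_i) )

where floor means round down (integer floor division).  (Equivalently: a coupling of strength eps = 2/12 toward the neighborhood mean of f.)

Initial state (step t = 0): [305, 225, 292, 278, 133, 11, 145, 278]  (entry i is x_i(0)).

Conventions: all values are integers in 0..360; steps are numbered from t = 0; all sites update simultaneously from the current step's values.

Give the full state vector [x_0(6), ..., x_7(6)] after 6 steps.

Answer: [299, 281, 299, 291, 232, 206, 226, 290]

Derivation:
t=0: [305, 225, 292, 278, 133, 11, 145, 278]
t=1: [171, 269, 194, 211, 267, 71, 272, 210]
t=2: [297, 241, 296, 285, 236, 204, 230, 286]
t=3: [185, 255, 186, 210, 269, 289, 273, 208]
t=4: [298, 260, 298, 287, 234, 204, 228, 288]
t=5: [181, 234, 181, 205, 270, 288, 275, 204]
t=6: [299, 281, 299, 291, 232, 206, 226, 290]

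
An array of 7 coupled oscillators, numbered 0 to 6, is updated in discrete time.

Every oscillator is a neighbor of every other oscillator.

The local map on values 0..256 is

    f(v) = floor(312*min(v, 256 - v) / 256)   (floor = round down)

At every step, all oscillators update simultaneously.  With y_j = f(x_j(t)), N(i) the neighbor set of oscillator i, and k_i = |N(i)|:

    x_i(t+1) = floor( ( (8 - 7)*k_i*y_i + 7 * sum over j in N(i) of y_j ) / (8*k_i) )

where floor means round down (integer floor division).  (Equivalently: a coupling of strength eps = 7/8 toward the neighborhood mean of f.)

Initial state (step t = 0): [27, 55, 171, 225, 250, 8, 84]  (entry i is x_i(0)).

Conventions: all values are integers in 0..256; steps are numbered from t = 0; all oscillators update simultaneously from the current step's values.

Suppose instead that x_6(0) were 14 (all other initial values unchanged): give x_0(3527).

Simulating step by step:
t=0: [27, 55, 171, 225, 250, 8, 14]
t=1: [39, 38, 37, 38, 39, 39, 39]
t=2: [46, 46, 46, 46, 46, 46, 46]
t=3: [56, 56, 56, 56, 56, 56, 56]
t=4: [68, 68, 68, 68, 68, 68, 68]
t=5: [82, 82, 82, 82, 82, 82, 82]
t=6: [99, 99, 99, 99, 99, 99, 99]
t=7: [120, 120, 120, 120, 120, 120, 120]
t=8: [146, 146, 146, 146, 146, 146, 146]
t=9: [134, 134, 134, 134, 134, 134, 134]
t=10: [148, 148, 148, 148, 148, 148, 148]
t=11: [131, 131, 131, 131, 131, 131, 131]
t=12: [152, 152, 152, 152, 152, 152, 152]
t=13: [126, 126, 126, 126, 126, 126, 126]
t=14: [153, 153, 153, 153, 153, 153, 153]
t=15: [125, 125, 125, 125, 125, 125, 125]
t=16: [152, 152, 152, 152, 152, 152, 152]

Answer: x_0(3527) = 125
Key observation: The state at step 12, [152, 152, 152, 152, 152, 152, 152], reappears at step 16: the system is in a cycle of period 4 from step 12 on.  Therefore the state at step 3527 equals the state at step 12 + ((3527 - 12) mod 4) = 15, which is [125, 125, 125, 125, 125, 125, 125].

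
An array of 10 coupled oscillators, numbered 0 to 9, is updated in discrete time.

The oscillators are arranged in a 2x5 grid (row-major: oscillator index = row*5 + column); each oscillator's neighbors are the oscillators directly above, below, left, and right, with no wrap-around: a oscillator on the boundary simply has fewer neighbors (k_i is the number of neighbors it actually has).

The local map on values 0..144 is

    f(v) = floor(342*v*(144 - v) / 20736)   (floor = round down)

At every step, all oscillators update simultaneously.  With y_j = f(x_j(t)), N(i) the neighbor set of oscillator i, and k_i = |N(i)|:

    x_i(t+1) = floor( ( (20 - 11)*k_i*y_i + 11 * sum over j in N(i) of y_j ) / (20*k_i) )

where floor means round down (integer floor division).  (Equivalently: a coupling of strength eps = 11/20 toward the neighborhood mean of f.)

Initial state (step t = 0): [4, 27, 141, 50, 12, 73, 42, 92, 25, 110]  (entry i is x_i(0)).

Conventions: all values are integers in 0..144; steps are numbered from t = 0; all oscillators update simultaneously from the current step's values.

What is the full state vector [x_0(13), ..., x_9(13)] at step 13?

Answer: [83, 83, 83, 83, 83, 83, 83, 83, 83, 83]

Derivation:
t=0: [4, 27, 141, 50, 12, 73, 42, 92, 25, 110]
t=1: [41, 38, 40, 49, 49, 59, 70, 58, 61, 48]
t=2: [71, 70, 71, 75, 76, 79, 80, 80, 80, 77]
t=3: [84, 84, 84, 84, 85, 84, 84, 84, 84, 84]
t=4: [83, 83, 83, 82, 82, 83, 83, 83, 83, 82]
t=5: [83, 83, 83, 83, 83, 83, 83, 83, 83, 83]
t=6: [83, 83, 83, 83, 83, 83, 83, 83, 83, 83]
t=7: [83, 83, 83, 83, 83, 83, 83, 83, 83, 83]
t=8: [83, 83, 83, 83, 83, 83, 83, 83, 83, 83]
t=9: [83, 83, 83, 83, 83, 83, 83, 83, 83, 83]
t=10: [83, 83, 83, 83, 83, 83, 83, 83, 83, 83]
t=11: [83, 83, 83, 83, 83, 83, 83, 83, 83, 83]
t=12: [83, 83, 83, 83, 83, 83, 83, 83, 83, 83]
t=13: [83, 83, 83, 83, 83, 83, 83, 83, 83, 83]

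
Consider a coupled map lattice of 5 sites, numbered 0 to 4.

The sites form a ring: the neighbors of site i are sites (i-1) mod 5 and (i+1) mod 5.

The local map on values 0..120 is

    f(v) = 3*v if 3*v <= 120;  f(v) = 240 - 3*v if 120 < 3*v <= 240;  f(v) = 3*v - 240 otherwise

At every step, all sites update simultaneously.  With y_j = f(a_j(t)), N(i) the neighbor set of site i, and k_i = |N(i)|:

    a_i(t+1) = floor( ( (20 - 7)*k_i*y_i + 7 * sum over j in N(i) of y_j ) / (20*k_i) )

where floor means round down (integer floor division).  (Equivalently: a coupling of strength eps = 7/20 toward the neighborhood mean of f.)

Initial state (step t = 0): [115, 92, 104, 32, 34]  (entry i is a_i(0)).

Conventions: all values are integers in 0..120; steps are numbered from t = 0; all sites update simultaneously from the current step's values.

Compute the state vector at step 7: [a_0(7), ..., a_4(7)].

Answer: [41, 47, 16, 26, 61]

Derivation:
t=0: [115, 92, 104, 32, 34]
t=1: [92, 54, 69, 92, 101]
t=2: [48, 62, 41, 40, 53]
t=3: [86, 72, 106, 112, 90]
t=4: [21, 32, 71, 81, 39]
t=5: [78, 78, 34, 27, 87]
t=6: [8, 22, 81, 74, 28]
t=7: [41, 47, 16, 26, 61]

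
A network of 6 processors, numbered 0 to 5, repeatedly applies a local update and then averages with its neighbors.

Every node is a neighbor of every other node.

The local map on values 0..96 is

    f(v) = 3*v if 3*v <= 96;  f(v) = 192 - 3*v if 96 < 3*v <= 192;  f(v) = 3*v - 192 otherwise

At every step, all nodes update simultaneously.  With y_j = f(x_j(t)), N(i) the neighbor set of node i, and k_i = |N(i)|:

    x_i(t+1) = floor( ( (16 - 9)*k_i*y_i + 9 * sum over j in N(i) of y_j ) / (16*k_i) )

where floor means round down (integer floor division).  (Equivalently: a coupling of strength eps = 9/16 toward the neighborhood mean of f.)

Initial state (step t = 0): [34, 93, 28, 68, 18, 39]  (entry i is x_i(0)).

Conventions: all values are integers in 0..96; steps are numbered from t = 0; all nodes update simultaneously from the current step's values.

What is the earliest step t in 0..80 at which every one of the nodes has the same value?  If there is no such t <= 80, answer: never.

Simulating step by step:
t=0: [34, 93, 28, 68, 18, 39]  (not all equal)
t=1: [74, 73, 72, 49, 62, 69]  (not all equal)
t=2: [26, 25, 24, 31, 18, 21]  (not all equal)
t=3: [74, 73, 72, 79, 66, 69]  (not all equal)
t=4: [26, 25, 24, 31, 18, 21]  (not all equal)

Answer: never
Key observation: The state at step 2 reappears at step 4 — the system is in a cycle of period 2 from step 2 on.  No step 0..4 is synchronized, and the cycle repeats forever, so no step up to 80 (or ever) has all nodes equal.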